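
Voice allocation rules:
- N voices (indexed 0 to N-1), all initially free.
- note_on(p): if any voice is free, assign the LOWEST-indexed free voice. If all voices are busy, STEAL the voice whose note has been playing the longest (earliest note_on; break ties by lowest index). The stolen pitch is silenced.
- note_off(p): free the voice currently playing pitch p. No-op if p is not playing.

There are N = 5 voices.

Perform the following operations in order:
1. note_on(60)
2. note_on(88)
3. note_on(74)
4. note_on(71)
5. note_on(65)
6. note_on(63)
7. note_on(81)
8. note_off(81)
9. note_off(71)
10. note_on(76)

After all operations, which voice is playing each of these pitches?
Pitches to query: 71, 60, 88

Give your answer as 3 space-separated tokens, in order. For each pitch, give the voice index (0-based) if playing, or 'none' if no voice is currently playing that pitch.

Answer: none none none

Derivation:
Op 1: note_on(60): voice 0 is free -> assigned | voices=[60 - - - -]
Op 2: note_on(88): voice 1 is free -> assigned | voices=[60 88 - - -]
Op 3: note_on(74): voice 2 is free -> assigned | voices=[60 88 74 - -]
Op 4: note_on(71): voice 3 is free -> assigned | voices=[60 88 74 71 -]
Op 5: note_on(65): voice 4 is free -> assigned | voices=[60 88 74 71 65]
Op 6: note_on(63): all voices busy, STEAL voice 0 (pitch 60, oldest) -> assign | voices=[63 88 74 71 65]
Op 7: note_on(81): all voices busy, STEAL voice 1 (pitch 88, oldest) -> assign | voices=[63 81 74 71 65]
Op 8: note_off(81): free voice 1 | voices=[63 - 74 71 65]
Op 9: note_off(71): free voice 3 | voices=[63 - 74 - 65]
Op 10: note_on(76): voice 1 is free -> assigned | voices=[63 76 74 - 65]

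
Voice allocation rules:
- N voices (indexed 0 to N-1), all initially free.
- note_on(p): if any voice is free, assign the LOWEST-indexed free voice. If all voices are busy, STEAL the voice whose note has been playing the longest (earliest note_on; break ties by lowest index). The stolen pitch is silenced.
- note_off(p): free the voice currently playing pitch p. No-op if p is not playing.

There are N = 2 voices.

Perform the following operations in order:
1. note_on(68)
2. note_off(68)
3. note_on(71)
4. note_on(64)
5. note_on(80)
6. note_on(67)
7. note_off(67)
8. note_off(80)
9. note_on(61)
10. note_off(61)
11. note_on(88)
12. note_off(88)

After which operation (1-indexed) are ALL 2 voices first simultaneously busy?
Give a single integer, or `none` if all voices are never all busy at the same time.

Answer: 4

Derivation:
Op 1: note_on(68): voice 0 is free -> assigned | voices=[68 -]
Op 2: note_off(68): free voice 0 | voices=[- -]
Op 3: note_on(71): voice 0 is free -> assigned | voices=[71 -]
Op 4: note_on(64): voice 1 is free -> assigned | voices=[71 64]
Op 5: note_on(80): all voices busy, STEAL voice 0 (pitch 71, oldest) -> assign | voices=[80 64]
Op 6: note_on(67): all voices busy, STEAL voice 1 (pitch 64, oldest) -> assign | voices=[80 67]
Op 7: note_off(67): free voice 1 | voices=[80 -]
Op 8: note_off(80): free voice 0 | voices=[- -]
Op 9: note_on(61): voice 0 is free -> assigned | voices=[61 -]
Op 10: note_off(61): free voice 0 | voices=[- -]
Op 11: note_on(88): voice 0 is free -> assigned | voices=[88 -]
Op 12: note_off(88): free voice 0 | voices=[- -]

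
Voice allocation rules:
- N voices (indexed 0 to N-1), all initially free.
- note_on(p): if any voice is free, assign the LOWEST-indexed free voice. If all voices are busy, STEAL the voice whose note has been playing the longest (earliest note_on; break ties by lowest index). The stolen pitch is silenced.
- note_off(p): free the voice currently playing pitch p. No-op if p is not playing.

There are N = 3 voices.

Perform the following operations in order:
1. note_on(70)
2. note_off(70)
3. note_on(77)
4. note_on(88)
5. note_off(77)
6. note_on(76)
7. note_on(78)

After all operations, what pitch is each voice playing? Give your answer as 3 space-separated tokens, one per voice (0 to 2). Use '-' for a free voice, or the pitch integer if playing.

Answer: 76 88 78

Derivation:
Op 1: note_on(70): voice 0 is free -> assigned | voices=[70 - -]
Op 2: note_off(70): free voice 0 | voices=[- - -]
Op 3: note_on(77): voice 0 is free -> assigned | voices=[77 - -]
Op 4: note_on(88): voice 1 is free -> assigned | voices=[77 88 -]
Op 5: note_off(77): free voice 0 | voices=[- 88 -]
Op 6: note_on(76): voice 0 is free -> assigned | voices=[76 88 -]
Op 7: note_on(78): voice 2 is free -> assigned | voices=[76 88 78]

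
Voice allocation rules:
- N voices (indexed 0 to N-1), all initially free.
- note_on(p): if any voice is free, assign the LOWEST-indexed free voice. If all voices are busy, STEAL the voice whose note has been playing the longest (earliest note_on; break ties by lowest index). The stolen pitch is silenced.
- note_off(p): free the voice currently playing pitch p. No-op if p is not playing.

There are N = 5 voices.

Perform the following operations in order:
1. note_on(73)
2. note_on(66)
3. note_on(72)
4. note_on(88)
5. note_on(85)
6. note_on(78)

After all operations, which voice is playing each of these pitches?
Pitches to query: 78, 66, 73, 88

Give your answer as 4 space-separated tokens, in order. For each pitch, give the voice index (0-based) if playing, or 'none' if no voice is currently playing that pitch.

Op 1: note_on(73): voice 0 is free -> assigned | voices=[73 - - - -]
Op 2: note_on(66): voice 1 is free -> assigned | voices=[73 66 - - -]
Op 3: note_on(72): voice 2 is free -> assigned | voices=[73 66 72 - -]
Op 4: note_on(88): voice 3 is free -> assigned | voices=[73 66 72 88 -]
Op 5: note_on(85): voice 4 is free -> assigned | voices=[73 66 72 88 85]
Op 6: note_on(78): all voices busy, STEAL voice 0 (pitch 73, oldest) -> assign | voices=[78 66 72 88 85]

Answer: 0 1 none 3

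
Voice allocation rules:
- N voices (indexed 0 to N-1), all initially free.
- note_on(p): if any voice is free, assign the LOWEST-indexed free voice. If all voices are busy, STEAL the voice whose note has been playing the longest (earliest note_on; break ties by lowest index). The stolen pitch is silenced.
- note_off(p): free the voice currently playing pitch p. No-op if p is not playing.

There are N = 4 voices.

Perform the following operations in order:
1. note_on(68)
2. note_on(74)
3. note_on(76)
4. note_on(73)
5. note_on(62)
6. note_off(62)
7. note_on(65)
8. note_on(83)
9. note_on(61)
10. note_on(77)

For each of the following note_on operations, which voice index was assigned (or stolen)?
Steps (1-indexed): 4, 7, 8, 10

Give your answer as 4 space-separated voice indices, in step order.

Answer: 3 0 1 3

Derivation:
Op 1: note_on(68): voice 0 is free -> assigned | voices=[68 - - -]
Op 2: note_on(74): voice 1 is free -> assigned | voices=[68 74 - -]
Op 3: note_on(76): voice 2 is free -> assigned | voices=[68 74 76 -]
Op 4: note_on(73): voice 3 is free -> assigned | voices=[68 74 76 73]
Op 5: note_on(62): all voices busy, STEAL voice 0 (pitch 68, oldest) -> assign | voices=[62 74 76 73]
Op 6: note_off(62): free voice 0 | voices=[- 74 76 73]
Op 7: note_on(65): voice 0 is free -> assigned | voices=[65 74 76 73]
Op 8: note_on(83): all voices busy, STEAL voice 1 (pitch 74, oldest) -> assign | voices=[65 83 76 73]
Op 9: note_on(61): all voices busy, STEAL voice 2 (pitch 76, oldest) -> assign | voices=[65 83 61 73]
Op 10: note_on(77): all voices busy, STEAL voice 3 (pitch 73, oldest) -> assign | voices=[65 83 61 77]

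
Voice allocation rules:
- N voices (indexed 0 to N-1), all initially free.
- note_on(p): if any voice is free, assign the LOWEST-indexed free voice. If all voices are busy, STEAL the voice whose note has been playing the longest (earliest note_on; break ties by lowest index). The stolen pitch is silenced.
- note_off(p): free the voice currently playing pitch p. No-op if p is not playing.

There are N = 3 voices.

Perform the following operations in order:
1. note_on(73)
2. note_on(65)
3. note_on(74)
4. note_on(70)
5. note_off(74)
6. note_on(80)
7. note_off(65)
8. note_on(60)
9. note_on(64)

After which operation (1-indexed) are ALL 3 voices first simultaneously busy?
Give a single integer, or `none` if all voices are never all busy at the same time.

Answer: 3

Derivation:
Op 1: note_on(73): voice 0 is free -> assigned | voices=[73 - -]
Op 2: note_on(65): voice 1 is free -> assigned | voices=[73 65 -]
Op 3: note_on(74): voice 2 is free -> assigned | voices=[73 65 74]
Op 4: note_on(70): all voices busy, STEAL voice 0 (pitch 73, oldest) -> assign | voices=[70 65 74]
Op 5: note_off(74): free voice 2 | voices=[70 65 -]
Op 6: note_on(80): voice 2 is free -> assigned | voices=[70 65 80]
Op 7: note_off(65): free voice 1 | voices=[70 - 80]
Op 8: note_on(60): voice 1 is free -> assigned | voices=[70 60 80]
Op 9: note_on(64): all voices busy, STEAL voice 0 (pitch 70, oldest) -> assign | voices=[64 60 80]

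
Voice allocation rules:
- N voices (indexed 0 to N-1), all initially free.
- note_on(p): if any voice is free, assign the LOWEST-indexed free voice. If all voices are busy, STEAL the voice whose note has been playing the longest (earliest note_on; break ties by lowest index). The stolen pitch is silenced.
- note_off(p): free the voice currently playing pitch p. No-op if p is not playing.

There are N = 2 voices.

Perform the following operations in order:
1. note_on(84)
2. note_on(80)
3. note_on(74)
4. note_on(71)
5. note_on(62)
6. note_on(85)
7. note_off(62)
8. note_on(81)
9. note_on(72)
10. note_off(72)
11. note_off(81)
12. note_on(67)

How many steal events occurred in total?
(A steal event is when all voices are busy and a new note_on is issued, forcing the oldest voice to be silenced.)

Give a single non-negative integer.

Op 1: note_on(84): voice 0 is free -> assigned | voices=[84 -]
Op 2: note_on(80): voice 1 is free -> assigned | voices=[84 80]
Op 3: note_on(74): all voices busy, STEAL voice 0 (pitch 84, oldest) -> assign | voices=[74 80]
Op 4: note_on(71): all voices busy, STEAL voice 1 (pitch 80, oldest) -> assign | voices=[74 71]
Op 5: note_on(62): all voices busy, STEAL voice 0 (pitch 74, oldest) -> assign | voices=[62 71]
Op 6: note_on(85): all voices busy, STEAL voice 1 (pitch 71, oldest) -> assign | voices=[62 85]
Op 7: note_off(62): free voice 0 | voices=[- 85]
Op 8: note_on(81): voice 0 is free -> assigned | voices=[81 85]
Op 9: note_on(72): all voices busy, STEAL voice 1 (pitch 85, oldest) -> assign | voices=[81 72]
Op 10: note_off(72): free voice 1 | voices=[81 -]
Op 11: note_off(81): free voice 0 | voices=[- -]
Op 12: note_on(67): voice 0 is free -> assigned | voices=[67 -]

Answer: 5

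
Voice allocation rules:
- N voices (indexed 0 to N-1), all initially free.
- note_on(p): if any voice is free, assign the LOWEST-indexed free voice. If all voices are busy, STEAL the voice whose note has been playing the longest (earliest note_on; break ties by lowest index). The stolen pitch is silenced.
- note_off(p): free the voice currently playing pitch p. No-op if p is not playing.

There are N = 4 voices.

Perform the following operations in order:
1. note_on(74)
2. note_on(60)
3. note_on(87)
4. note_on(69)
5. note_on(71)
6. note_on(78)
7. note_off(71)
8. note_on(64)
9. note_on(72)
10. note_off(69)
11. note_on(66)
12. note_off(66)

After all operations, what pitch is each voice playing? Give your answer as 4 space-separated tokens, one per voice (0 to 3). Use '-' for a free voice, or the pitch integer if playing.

Op 1: note_on(74): voice 0 is free -> assigned | voices=[74 - - -]
Op 2: note_on(60): voice 1 is free -> assigned | voices=[74 60 - -]
Op 3: note_on(87): voice 2 is free -> assigned | voices=[74 60 87 -]
Op 4: note_on(69): voice 3 is free -> assigned | voices=[74 60 87 69]
Op 5: note_on(71): all voices busy, STEAL voice 0 (pitch 74, oldest) -> assign | voices=[71 60 87 69]
Op 6: note_on(78): all voices busy, STEAL voice 1 (pitch 60, oldest) -> assign | voices=[71 78 87 69]
Op 7: note_off(71): free voice 0 | voices=[- 78 87 69]
Op 8: note_on(64): voice 0 is free -> assigned | voices=[64 78 87 69]
Op 9: note_on(72): all voices busy, STEAL voice 2 (pitch 87, oldest) -> assign | voices=[64 78 72 69]
Op 10: note_off(69): free voice 3 | voices=[64 78 72 -]
Op 11: note_on(66): voice 3 is free -> assigned | voices=[64 78 72 66]
Op 12: note_off(66): free voice 3 | voices=[64 78 72 -]

Answer: 64 78 72 -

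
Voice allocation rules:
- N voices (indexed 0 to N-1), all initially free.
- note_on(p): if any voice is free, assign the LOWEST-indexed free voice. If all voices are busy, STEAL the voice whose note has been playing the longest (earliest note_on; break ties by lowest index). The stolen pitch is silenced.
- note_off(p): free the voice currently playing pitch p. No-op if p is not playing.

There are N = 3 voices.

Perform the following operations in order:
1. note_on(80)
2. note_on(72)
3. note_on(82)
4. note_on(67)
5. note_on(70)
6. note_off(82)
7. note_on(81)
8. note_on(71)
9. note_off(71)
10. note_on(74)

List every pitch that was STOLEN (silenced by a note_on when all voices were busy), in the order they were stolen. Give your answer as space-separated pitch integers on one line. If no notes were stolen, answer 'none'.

Answer: 80 72 67

Derivation:
Op 1: note_on(80): voice 0 is free -> assigned | voices=[80 - -]
Op 2: note_on(72): voice 1 is free -> assigned | voices=[80 72 -]
Op 3: note_on(82): voice 2 is free -> assigned | voices=[80 72 82]
Op 4: note_on(67): all voices busy, STEAL voice 0 (pitch 80, oldest) -> assign | voices=[67 72 82]
Op 5: note_on(70): all voices busy, STEAL voice 1 (pitch 72, oldest) -> assign | voices=[67 70 82]
Op 6: note_off(82): free voice 2 | voices=[67 70 -]
Op 7: note_on(81): voice 2 is free -> assigned | voices=[67 70 81]
Op 8: note_on(71): all voices busy, STEAL voice 0 (pitch 67, oldest) -> assign | voices=[71 70 81]
Op 9: note_off(71): free voice 0 | voices=[- 70 81]
Op 10: note_on(74): voice 0 is free -> assigned | voices=[74 70 81]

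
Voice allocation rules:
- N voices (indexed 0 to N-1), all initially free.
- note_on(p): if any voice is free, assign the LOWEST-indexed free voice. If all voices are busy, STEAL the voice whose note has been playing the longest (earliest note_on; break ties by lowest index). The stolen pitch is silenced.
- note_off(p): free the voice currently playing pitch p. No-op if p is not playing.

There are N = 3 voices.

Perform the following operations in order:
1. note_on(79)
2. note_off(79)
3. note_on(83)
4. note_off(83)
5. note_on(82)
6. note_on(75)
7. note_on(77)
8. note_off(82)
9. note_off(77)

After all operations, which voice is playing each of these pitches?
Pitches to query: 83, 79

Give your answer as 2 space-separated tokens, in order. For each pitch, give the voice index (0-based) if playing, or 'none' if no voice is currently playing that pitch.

Op 1: note_on(79): voice 0 is free -> assigned | voices=[79 - -]
Op 2: note_off(79): free voice 0 | voices=[- - -]
Op 3: note_on(83): voice 0 is free -> assigned | voices=[83 - -]
Op 4: note_off(83): free voice 0 | voices=[- - -]
Op 5: note_on(82): voice 0 is free -> assigned | voices=[82 - -]
Op 6: note_on(75): voice 1 is free -> assigned | voices=[82 75 -]
Op 7: note_on(77): voice 2 is free -> assigned | voices=[82 75 77]
Op 8: note_off(82): free voice 0 | voices=[- 75 77]
Op 9: note_off(77): free voice 2 | voices=[- 75 -]

Answer: none none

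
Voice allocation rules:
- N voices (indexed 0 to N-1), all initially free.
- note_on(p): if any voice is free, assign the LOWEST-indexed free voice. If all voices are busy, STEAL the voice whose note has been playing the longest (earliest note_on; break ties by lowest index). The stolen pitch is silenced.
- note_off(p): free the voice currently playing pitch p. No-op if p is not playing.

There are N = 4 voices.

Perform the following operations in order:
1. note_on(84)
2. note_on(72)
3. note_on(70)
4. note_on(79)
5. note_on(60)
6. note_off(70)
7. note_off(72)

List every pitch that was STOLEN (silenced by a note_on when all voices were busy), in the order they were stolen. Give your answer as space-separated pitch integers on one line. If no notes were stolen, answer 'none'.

Answer: 84

Derivation:
Op 1: note_on(84): voice 0 is free -> assigned | voices=[84 - - -]
Op 2: note_on(72): voice 1 is free -> assigned | voices=[84 72 - -]
Op 3: note_on(70): voice 2 is free -> assigned | voices=[84 72 70 -]
Op 4: note_on(79): voice 3 is free -> assigned | voices=[84 72 70 79]
Op 5: note_on(60): all voices busy, STEAL voice 0 (pitch 84, oldest) -> assign | voices=[60 72 70 79]
Op 6: note_off(70): free voice 2 | voices=[60 72 - 79]
Op 7: note_off(72): free voice 1 | voices=[60 - - 79]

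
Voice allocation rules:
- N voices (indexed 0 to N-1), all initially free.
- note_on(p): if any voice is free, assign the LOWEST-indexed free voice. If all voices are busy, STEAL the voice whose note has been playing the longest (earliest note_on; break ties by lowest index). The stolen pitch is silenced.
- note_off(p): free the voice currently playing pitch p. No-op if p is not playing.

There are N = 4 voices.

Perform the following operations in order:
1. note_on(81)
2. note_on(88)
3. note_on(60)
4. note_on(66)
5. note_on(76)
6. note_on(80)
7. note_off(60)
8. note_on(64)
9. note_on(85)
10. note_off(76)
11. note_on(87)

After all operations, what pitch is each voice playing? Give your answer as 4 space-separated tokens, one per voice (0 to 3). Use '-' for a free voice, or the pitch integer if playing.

Op 1: note_on(81): voice 0 is free -> assigned | voices=[81 - - -]
Op 2: note_on(88): voice 1 is free -> assigned | voices=[81 88 - -]
Op 3: note_on(60): voice 2 is free -> assigned | voices=[81 88 60 -]
Op 4: note_on(66): voice 3 is free -> assigned | voices=[81 88 60 66]
Op 5: note_on(76): all voices busy, STEAL voice 0 (pitch 81, oldest) -> assign | voices=[76 88 60 66]
Op 6: note_on(80): all voices busy, STEAL voice 1 (pitch 88, oldest) -> assign | voices=[76 80 60 66]
Op 7: note_off(60): free voice 2 | voices=[76 80 - 66]
Op 8: note_on(64): voice 2 is free -> assigned | voices=[76 80 64 66]
Op 9: note_on(85): all voices busy, STEAL voice 3 (pitch 66, oldest) -> assign | voices=[76 80 64 85]
Op 10: note_off(76): free voice 0 | voices=[- 80 64 85]
Op 11: note_on(87): voice 0 is free -> assigned | voices=[87 80 64 85]

Answer: 87 80 64 85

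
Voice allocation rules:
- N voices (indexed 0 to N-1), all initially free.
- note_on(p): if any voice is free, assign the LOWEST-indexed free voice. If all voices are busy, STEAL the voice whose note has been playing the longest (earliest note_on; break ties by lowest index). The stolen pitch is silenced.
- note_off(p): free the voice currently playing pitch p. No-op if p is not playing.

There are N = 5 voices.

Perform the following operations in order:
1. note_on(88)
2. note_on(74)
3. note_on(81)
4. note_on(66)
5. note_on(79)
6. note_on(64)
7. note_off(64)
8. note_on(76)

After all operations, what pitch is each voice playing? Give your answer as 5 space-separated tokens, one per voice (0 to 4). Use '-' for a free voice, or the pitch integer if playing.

Answer: 76 74 81 66 79

Derivation:
Op 1: note_on(88): voice 0 is free -> assigned | voices=[88 - - - -]
Op 2: note_on(74): voice 1 is free -> assigned | voices=[88 74 - - -]
Op 3: note_on(81): voice 2 is free -> assigned | voices=[88 74 81 - -]
Op 4: note_on(66): voice 3 is free -> assigned | voices=[88 74 81 66 -]
Op 5: note_on(79): voice 4 is free -> assigned | voices=[88 74 81 66 79]
Op 6: note_on(64): all voices busy, STEAL voice 0 (pitch 88, oldest) -> assign | voices=[64 74 81 66 79]
Op 7: note_off(64): free voice 0 | voices=[- 74 81 66 79]
Op 8: note_on(76): voice 0 is free -> assigned | voices=[76 74 81 66 79]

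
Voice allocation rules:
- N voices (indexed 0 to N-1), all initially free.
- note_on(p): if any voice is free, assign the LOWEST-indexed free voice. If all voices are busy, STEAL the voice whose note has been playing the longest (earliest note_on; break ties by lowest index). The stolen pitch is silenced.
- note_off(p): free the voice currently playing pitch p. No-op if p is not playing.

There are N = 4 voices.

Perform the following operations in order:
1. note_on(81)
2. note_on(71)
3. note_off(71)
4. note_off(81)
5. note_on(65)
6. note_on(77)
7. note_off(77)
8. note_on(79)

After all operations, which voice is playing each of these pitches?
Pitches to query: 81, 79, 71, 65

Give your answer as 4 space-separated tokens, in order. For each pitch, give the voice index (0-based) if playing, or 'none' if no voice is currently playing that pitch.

Op 1: note_on(81): voice 0 is free -> assigned | voices=[81 - - -]
Op 2: note_on(71): voice 1 is free -> assigned | voices=[81 71 - -]
Op 3: note_off(71): free voice 1 | voices=[81 - - -]
Op 4: note_off(81): free voice 0 | voices=[- - - -]
Op 5: note_on(65): voice 0 is free -> assigned | voices=[65 - - -]
Op 6: note_on(77): voice 1 is free -> assigned | voices=[65 77 - -]
Op 7: note_off(77): free voice 1 | voices=[65 - - -]
Op 8: note_on(79): voice 1 is free -> assigned | voices=[65 79 - -]

Answer: none 1 none 0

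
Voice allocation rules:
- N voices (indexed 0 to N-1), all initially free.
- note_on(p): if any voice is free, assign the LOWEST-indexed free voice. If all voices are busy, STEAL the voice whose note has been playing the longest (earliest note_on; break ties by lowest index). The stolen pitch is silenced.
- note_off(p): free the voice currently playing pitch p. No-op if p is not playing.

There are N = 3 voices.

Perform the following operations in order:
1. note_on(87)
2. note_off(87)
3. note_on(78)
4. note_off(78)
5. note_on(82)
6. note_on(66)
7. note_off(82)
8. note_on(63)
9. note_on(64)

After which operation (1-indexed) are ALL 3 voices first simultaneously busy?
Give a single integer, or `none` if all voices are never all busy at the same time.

Op 1: note_on(87): voice 0 is free -> assigned | voices=[87 - -]
Op 2: note_off(87): free voice 0 | voices=[- - -]
Op 3: note_on(78): voice 0 is free -> assigned | voices=[78 - -]
Op 4: note_off(78): free voice 0 | voices=[- - -]
Op 5: note_on(82): voice 0 is free -> assigned | voices=[82 - -]
Op 6: note_on(66): voice 1 is free -> assigned | voices=[82 66 -]
Op 7: note_off(82): free voice 0 | voices=[- 66 -]
Op 8: note_on(63): voice 0 is free -> assigned | voices=[63 66 -]
Op 9: note_on(64): voice 2 is free -> assigned | voices=[63 66 64]

Answer: 9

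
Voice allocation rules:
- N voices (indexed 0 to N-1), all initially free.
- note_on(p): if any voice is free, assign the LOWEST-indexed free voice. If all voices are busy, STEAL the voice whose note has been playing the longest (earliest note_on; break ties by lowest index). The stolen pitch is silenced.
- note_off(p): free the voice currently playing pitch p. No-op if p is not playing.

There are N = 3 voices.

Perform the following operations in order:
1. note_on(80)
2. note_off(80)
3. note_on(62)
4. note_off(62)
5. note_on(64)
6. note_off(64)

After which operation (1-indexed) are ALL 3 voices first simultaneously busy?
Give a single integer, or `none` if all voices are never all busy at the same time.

Answer: none

Derivation:
Op 1: note_on(80): voice 0 is free -> assigned | voices=[80 - -]
Op 2: note_off(80): free voice 0 | voices=[- - -]
Op 3: note_on(62): voice 0 is free -> assigned | voices=[62 - -]
Op 4: note_off(62): free voice 0 | voices=[- - -]
Op 5: note_on(64): voice 0 is free -> assigned | voices=[64 - -]
Op 6: note_off(64): free voice 0 | voices=[- - -]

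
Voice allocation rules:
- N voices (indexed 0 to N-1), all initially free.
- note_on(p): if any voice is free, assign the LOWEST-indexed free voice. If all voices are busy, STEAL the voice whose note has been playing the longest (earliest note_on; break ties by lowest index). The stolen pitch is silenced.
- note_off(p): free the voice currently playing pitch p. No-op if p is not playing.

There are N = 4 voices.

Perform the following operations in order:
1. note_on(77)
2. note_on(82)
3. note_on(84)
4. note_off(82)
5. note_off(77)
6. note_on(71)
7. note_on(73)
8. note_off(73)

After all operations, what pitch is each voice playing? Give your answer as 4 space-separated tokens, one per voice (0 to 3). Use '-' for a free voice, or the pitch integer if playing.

Op 1: note_on(77): voice 0 is free -> assigned | voices=[77 - - -]
Op 2: note_on(82): voice 1 is free -> assigned | voices=[77 82 - -]
Op 3: note_on(84): voice 2 is free -> assigned | voices=[77 82 84 -]
Op 4: note_off(82): free voice 1 | voices=[77 - 84 -]
Op 5: note_off(77): free voice 0 | voices=[- - 84 -]
Op 6: note_on(71): voice 0 is free -> assigned | voices=[71 - 84 -]
Op 7: note_on(73): voice 1 is free -> assigned | voices=[71 73 84 -]
Op 8: note_off(73): free voice 1 | voices=[71 - 84 -]

Answer: 71 - 84 -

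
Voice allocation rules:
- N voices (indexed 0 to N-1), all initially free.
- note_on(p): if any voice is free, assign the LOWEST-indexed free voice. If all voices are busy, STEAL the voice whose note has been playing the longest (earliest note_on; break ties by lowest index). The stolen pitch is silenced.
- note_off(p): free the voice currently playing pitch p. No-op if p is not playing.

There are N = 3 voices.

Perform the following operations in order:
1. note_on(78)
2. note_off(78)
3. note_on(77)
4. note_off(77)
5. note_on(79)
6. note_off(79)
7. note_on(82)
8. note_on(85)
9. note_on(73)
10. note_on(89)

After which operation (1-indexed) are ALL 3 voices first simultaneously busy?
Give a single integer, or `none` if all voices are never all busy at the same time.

Op 1: note_on(78): voice 0 is free -> assigned | voices=[78 - -]
Op 2: note_off(78): free voice 0 | voices=[- - -]
Op 3: note_on(77): voice 0 is free -> assigned | voices=[77 - -]
Op 4: note_off(77): free voice 0 | voices=[- - -]
Op 5: note_on(79): voice 0 is free -> assigned | voices=[79 - -]
Op 6: note_off(79): free voice 0 | voices=[- - -]
Op 7: note_on(82): voice 0 is free -> assigned | voices=[82 - -]
Op 8: note_on(85): voice 1 is free -> assigned | voices=[82 85 -]
Op 9: note_on(73): voice 2 is free -> assigned | voices=[82 85 73]
Op 10: note_on(89): all voices busy, STEAL voice 0 (pitch 82, oldest) -> assign | voices=[89 85 73]

Answer: 9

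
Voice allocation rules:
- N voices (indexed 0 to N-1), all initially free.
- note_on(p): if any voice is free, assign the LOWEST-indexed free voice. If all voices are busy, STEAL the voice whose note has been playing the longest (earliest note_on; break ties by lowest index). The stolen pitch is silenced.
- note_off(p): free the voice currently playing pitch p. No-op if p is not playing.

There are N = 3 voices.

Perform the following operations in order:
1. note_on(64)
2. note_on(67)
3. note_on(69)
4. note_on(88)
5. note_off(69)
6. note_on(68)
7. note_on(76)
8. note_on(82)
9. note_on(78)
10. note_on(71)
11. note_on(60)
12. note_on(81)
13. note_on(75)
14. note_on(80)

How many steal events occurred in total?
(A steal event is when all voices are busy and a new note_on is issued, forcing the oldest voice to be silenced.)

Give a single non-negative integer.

Op 1: note_on(64): voice 0 is free -> assigned | voices=[64 - -]
Op 2: note_on(67): voice 1 is free -> assigned | voices=[64 67 -]
Op 3: note_on(69): voice 2 is free -> assigned | voices=[64 67 69]
Op 4: note_on(88): all voices busy, STEAL voice 0 (pitch 64, oldest) -> assign | voices=[88 67 69]
Op 5: note_off(69): free voice 2 | voices=[88 67 -]
Op 6: note_on(68): voice 2 is free -> assigned | voices=[88 67 68]
Op 7: note_on(76): all voices busy, STEAL voice 1 (pitch 67, oldest) -> assign | voices=[88 76 68]
Op 8: note_on(82): all voices busy, STEAL voice 0 (pitch 88, oldest) -> assign | voices=[82 76 68]
Op 9: note_on(78): all voices busy, STEAL voice 2 (pitch 68, oldest) -> assign | voices=[82 76 78]
Op 10: note_on(71): all voices busy, STEAL voice 1 (pitch 76, oldest) -> assign | voices=[82 71 78]
Op 11: note_on(60): all voices busy, STEAL voice 0 (pitch 82, oldest) -> assign | voices=[60 71 78]
Op 12: note_on(81): all voices busy, STEAL voice 2 (pitch 78, oldest) -> assign | voices=[60 71 81]
Op 13: note_on(75): all voices busy, STEAL voice 1 (pitch 71, oldest) -> assign | voices=[60 75 81]
Op 14: note_on(80): all voices busy, STEAL voice 0 (pitch 60, oldest) -> assign | voices=[80 75 81]

Answer: 9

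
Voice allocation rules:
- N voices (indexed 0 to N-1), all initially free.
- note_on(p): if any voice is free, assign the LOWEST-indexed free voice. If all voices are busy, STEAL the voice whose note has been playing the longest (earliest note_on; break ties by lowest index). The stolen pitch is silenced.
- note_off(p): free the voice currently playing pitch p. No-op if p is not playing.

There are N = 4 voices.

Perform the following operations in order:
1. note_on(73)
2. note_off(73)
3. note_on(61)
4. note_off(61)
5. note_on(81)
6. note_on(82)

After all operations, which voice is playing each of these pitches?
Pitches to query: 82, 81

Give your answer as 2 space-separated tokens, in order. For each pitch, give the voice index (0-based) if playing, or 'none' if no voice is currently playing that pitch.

Answer: 1 0

Derivation:
Op 1: note_on(73): voice 0 is free -> assigned | voices=[73 - - -]
Op 2: note_off(73): free voice 0 | voices=[- - - -]
Op 3: note_on(61): voice 0 is free -> assigned | voices=[61 - - -]
Op 4: note_off(61): free voice 0 | voices=[- - - -]
Op 5: note_on(81): voice 0 is free -> assigned | voices=[81 - - -]
Op 6: note_on(82): voice 1 is free -> assigned | voices=[81 82 - -]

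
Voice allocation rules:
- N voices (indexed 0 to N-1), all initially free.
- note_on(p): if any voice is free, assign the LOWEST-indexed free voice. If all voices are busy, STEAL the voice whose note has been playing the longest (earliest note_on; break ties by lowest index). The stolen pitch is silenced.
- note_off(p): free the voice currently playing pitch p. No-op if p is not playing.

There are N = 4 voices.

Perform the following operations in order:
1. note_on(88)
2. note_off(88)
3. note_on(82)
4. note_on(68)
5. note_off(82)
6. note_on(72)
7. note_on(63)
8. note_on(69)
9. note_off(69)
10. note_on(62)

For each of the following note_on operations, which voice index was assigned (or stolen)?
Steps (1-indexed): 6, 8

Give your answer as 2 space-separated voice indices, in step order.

Op 1: note_on(88): voice 0 is free -> assigned | voices=[88 - - -]
Op 2: note_off(88): free voice 0 | voices=[- - - -]
Op 3: note_on(82): voice 0 is free -> assigned | voices=[82 - - -]
Op 4: note_on(68): voice 1 is free -> assigned | voices=[82 68 - -]
Op 5: note_off(82): free voice 0 | voices=[- 68 - -]
Op 6: note_on(72): voice 0 is free -> assigned | voices=[72 68 - -]
Op 7: note_on(63): voice 2 is free -> assigned | voices=[72 68 63 -]
Op 8: note_on(69): voice 3 is free -> assigned | voices=[72 68 63 69]
Op 9: note_off(69): free voice 3 | voices=[72 68 63 -]
Op 10: note_on(62): voice 3 is free -> assigned | voices=[72 68 63 62]

Answer: 0 3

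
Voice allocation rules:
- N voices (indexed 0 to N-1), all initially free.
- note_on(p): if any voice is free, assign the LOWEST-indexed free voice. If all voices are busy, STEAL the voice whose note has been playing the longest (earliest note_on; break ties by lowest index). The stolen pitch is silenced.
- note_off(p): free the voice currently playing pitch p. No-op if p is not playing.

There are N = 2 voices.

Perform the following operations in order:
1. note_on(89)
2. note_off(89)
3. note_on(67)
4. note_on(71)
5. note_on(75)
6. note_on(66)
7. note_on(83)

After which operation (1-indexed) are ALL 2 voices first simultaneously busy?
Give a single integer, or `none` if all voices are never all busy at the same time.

Op 1: note_on(89): voice 0 is free -> assigned | voices=[89 -]
Op 2: note_off(89): free voice 0 | voices=[- -]
Op 3: note_on(67): voice 0 is free -> assigned | voices=[67 -]
Op 4: note_on(71): voice 1 is free -> assigned | voices=[67 71]
Op 5: note_on(75): all voices busy, STEAL voice 0 (pitch 67, oldest) -> assign | voices=[75 71]
Op 6: note_on(66): all voices busy, STEAL voice 1 (pitch 71, oldest) -> assign | voices=[75 66]
Op 7: note_on(83): all voices busy, STEAL voice 0 (pitch 75, oldest) -> assign | voices=[83 66]

Answer: 4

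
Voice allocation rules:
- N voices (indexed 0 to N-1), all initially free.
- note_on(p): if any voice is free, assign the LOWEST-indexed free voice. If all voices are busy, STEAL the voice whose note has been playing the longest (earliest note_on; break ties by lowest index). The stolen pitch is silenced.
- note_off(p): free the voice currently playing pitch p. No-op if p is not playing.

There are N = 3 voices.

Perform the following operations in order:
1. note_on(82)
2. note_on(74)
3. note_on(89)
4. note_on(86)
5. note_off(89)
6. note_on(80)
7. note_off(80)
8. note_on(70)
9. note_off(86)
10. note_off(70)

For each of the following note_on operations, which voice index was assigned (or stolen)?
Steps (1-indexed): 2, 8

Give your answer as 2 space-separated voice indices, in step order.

Op 1: note_on(82): voice 0 is free -> assigned | voices=[82 - -]
Op 2: note_on(74): voice 1 is free -> assigned | voices=[82 74 -]
Op 3: note_on(89): voice 2 is free -> assigned | voices=[82 74 89]
Op 4: note_on(86): all voices busy, STEAL voice 0 (pitch 82, oldest) -> assign | voices=[86 74 89]
Op 5: note_off(89): free voice 2 | voices=[86 74 -]
Op 6: note_on(80): voice 2 is free -> assigned | voices=[86 74 80]
Op 7: note_off(80): free voice 2 | voices=[86 74 -]
Op 8: note_on(70): voice 2 is free -> assigned | voices=[86 74 70]
Op 9: note_off(86): free voice 0 | voices=[- 74 70]
Op 10: note_off(70): free voice 2 | voices=[- 74 -]

Answer: 1 2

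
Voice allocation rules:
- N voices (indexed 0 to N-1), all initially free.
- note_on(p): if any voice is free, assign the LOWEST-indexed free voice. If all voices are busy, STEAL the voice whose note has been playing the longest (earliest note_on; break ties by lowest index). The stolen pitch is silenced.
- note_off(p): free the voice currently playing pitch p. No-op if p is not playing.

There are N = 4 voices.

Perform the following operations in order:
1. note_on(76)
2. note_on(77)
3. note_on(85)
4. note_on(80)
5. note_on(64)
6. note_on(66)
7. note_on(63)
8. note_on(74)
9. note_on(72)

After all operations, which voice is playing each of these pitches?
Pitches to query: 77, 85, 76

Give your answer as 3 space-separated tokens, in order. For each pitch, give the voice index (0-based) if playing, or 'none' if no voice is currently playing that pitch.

Answer: none none none

Derivation:
Op 1: note_on(76): voice 0 is free -> assigned | voices=[76 - - -]
Op 2: note_on(77): voice 1 is free -> assigned | voices=[76 77 - -]
Op 3: note_on(85): voice 2 is free -> assigned | voices=[76 77 85 -]
Op 4: note_on(80): voice 3 is free -> assigned | voices=[76 77 85 80]
Op 5: note_on(64): all voices busy, STEAL voice 0 (pitch 76, oldest) -> assign | voices=[64 77 85 80]
Op 6: note_on(66): all voices busy, STEAL voice 1 (pitch 77, oldest) -> assign | voices=[64 66 85 80]
Op 7: note_on(63): all voices busy, STEAL voice 2 (pitch 85, oldest) -> assign | voices=[64 66 63 80]
Op 8: note_on(74): all voices busy, STEAL voice 3 (pitch 80, oldest) -> assign | voices=[64 66 63 74]
Op 9: note_on(72): all voices busy, STEAL voice 0 (pitch 64, oldest) -> assign | voices=[72 66 63 74]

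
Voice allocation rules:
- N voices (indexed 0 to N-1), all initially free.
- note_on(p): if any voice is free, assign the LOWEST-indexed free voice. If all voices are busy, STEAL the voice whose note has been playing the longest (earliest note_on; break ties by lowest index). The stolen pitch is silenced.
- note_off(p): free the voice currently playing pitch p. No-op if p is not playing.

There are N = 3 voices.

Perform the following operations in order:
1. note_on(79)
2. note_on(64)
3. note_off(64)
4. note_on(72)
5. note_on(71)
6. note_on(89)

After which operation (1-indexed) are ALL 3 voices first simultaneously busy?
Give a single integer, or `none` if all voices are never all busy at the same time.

Op 1: note_on(79): voice 0 is free -> assigned | voices=[79 - -]
Op 2: note_on(64): voice 1 is free -> assigned | voices=[79 64 -]
Op 3: note_off(64): free voice 1 | voices=[79 - -]
Op 4: note_on(72): voice 1 is free -> assigned | voices=[79 72 -]
Op 5: note_on(71): voice 2 is free -> assigned | voices=[79 72 71]
Op 6: note_on(89): all voices busy, STEAL voice 0 (pitch 79, oldest) -> assign | voices=[89 72 71]

Answer: 5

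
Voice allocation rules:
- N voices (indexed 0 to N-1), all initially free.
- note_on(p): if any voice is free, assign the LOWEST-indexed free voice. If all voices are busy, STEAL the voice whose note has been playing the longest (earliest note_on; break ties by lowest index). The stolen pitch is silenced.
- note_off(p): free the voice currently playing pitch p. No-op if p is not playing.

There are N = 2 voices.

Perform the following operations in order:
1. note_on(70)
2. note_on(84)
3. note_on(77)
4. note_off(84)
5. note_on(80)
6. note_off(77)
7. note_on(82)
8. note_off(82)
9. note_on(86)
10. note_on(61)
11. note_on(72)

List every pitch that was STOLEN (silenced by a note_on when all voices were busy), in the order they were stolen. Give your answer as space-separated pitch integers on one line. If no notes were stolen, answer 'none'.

Answer: 70 80 86

Derivation:
Op 1: note_on(70): voice 0 is free -> assigned | voices=[70 -]
Op 2: note_on(84): voice 1 is free -> assigned | voices=[70 84]
Op 3: note_on(77): all voices busy, STEAL voice 0 (pitch 70, oldest) -> assign | voices=[77 84]
Op 4: note_off(84): free voice 1 | voices=[77 -]
Op 5: note_on(80): voice 1 is free -> assigned | voices=[77 80]
Op 6: note_off(77): free voice 0 | voices=[- 80]
Op 7: note_on(82): voice 0 is free -> assigned | voices=[82 80]
Op 8: note_off(82): free voice 0 | voices=[- 80]
Op 9: note_on(86): voice 0 is free -> assigned | voices=[86 80]
Op 10: note_on(61): all voices busy, STEAL voice 1 (pitch 80, oldest) -> assign | voices=[86 61]
Op 11: note_on(72): all voices busy, STEAL voice 0 (pitch 86, oldest) -> assign | voices=[72 61]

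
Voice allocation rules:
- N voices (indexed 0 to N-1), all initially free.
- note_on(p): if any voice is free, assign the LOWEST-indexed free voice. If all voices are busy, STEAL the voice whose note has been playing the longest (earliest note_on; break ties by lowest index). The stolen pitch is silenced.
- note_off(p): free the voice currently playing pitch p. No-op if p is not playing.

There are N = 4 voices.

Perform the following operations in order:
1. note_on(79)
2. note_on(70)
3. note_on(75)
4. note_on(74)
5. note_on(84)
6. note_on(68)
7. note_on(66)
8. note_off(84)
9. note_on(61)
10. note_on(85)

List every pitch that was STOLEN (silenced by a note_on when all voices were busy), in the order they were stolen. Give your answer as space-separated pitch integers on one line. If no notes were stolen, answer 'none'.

Answer: 79 70 75 74

Derivation:
Op 1: note_on(79): voice 0 is free -> assigned | voices=[79 - - -]
Op 2: note_on(70): voice 1 is free -> assigned | voices=[79 70 - -]
Op 3: note_on(75): voice 2 is free -> assigned | voices=[79 70 75 -]
Op 4: note_on(74): voice 3 is free -> assigned | voices=[79 70 75 74]
Op 5: note_on(84): all voices busy, STEAL voice 0 (pitch 79, oldest) -> assign | voices=[84 70 75 74]
Op 6: note_on(68): all voices busy, STEAL voice 1 (pitch 70, oldest) -> assign | voices=[84 68 75 74]
Op 7: note_on(66): all voices busy, STEAL voice 2 (pitch 75, oldest) -> assign | voices=[84 68 66 74]
Op 8: note_off(84): free voice 0 | voices=[- 68 66 74]
Op 9: note_on(61): voice 0 is free -> assigned | voices=[61 68 66 74]
Op 10: note_on(85): all voices busy, STEAL voice 3 (pitch 74, oldest) -> assign | voices=[61 68 66 85]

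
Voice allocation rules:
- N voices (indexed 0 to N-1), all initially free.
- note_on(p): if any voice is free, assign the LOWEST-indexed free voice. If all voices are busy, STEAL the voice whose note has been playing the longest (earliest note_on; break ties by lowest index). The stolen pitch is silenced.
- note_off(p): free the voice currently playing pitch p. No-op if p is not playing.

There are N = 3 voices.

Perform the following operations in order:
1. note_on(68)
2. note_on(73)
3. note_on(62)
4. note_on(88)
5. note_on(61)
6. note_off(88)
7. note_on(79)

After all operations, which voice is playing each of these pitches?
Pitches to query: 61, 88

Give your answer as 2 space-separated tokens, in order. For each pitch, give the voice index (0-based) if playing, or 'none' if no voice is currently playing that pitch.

Op 1: note_on(68): voice 0 is free -> assigned | voices=[68 - -]
Op 2: note_on(73): voice 1 is free -> assigned | voices=[68 73 -]
Op 3: note_on(62): voice 2 is free -> assigned | voices=[68 73 62]
Op 4: note_on(88): all voices busy, STEAL voice 0 (pitch 68, oldest) -> assign | voices=[88 73 62]
Op 5: note_on(61): all voices busy, STEAL voice 1 (pitch 73, oldest) -> assign | voices=[88 61 62]
Op 6: note_off(88): free voice 0 | voices=[- 61 62]
Op 7: note_on(79): voice 0 is free -> assigned | voices=[79 61 62]

Answer: 1 none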